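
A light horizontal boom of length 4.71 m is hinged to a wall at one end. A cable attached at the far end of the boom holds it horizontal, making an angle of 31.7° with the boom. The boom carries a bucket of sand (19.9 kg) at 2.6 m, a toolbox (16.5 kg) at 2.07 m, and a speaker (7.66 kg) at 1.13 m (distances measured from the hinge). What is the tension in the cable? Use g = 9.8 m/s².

Sum moments about the hinge (the unknown hinge reaction has zero arm there).
Bucket of sand: 19.9 × 9.8 = 195 N down at 2.6 m → arm 2.6 m, τ = 195 × 2.6 = 507 N·m clockwise.
Toolbox: 16.5 × 9.8 = 161.7 N down at 2.07 m → arm 2.07 m, τ = 161.7 × 2.07 = 334.7 N·m clockwise.
Speaker: 7.66 × 9.8 = 75.07 N down at 1.13 m → arm 1.13 m, τ = 75.07 × 1.13 = 84.83 N·m clockwise.
Total clockwise load moment = 926.5 N·m.
The cable tension T acts at 4.71 m; only its component perpendicular to the boom, T sinθ, produces torque. sin 31.7° = 0.5255.
Στ = 0 ⇒ T × 4.71 × 0.5255 = 926.5 ⇒ T = 926.5 / 2.475 = 374 N.

T ≈ 374 N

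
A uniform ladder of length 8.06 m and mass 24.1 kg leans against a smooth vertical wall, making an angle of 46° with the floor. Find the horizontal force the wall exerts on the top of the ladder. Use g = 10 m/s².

N_wall ≈ 116 N

Take moments about the foot of the ladder.
Ladder weight 24.1×10 = 241 N acts at 4.03 m along the ladder; its horizontal arm is 4.03·cos46° = 2.799 m → τ = 674.6 N·m clockwise.
Wall normal N acts horizontally at the top; its moment arm is the height L sinθ = 8.06·sin46° = 5.798 m, counterclockwise.
Balancing moments: N × 5.798 = 674.6, giving N = 116 N.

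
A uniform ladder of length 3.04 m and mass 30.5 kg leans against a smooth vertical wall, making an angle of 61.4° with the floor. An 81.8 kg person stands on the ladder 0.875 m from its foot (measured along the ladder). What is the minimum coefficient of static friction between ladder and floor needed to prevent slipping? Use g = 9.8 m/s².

μ_min ≈ 0.188

Sum moments about the foot of the ladder (the floor normal and friction both act there and drop out).
Ladder weight 30.5×9.8 = 298.9 N acts at 1.52 m along the ladder; its horizontal arm is 1.52·cos61.4° = 0.7276 m → τ = 217.5 N·m clockwise.
Person: 81.8×9.8 = 801.6 N at 0.875 m → arm 0.4189 m → τ = 335.8 N·m clockwise.
Wall normal N acts horizontally at the top; its moment arm is the height L sinθ = 3.04·sin61.4° = 2.669 m, counterclockwise.
Στ = 0 ⇒ N × 2.669 = 553.3 ⇒ N = 207.3 N.
ΣFx = 0 ⇒ f = N_wall = 207.3 N. ΣFy = 0 ⇒ N_floor = 1100 N.
μ_min = f / N_floor = 207.3 / 1100 = 0.188.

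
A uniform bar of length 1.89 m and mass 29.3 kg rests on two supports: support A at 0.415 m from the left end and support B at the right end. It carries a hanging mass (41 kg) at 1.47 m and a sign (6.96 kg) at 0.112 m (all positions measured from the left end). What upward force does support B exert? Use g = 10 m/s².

R_B ≈ 384 N

Choose support A as the axis so its reaction then has zero moment arm.
Beam weight: 29.3 × 10 = 293 N down at 0.945 m → arm 0.53 m, τ = 293 × 0.53 = 155.3 N·m clockwise.
Hanging mass: 41 × 10 = 410 N down at 1.47 m → arm 1.055 m, τ = 410 × 1.055 = 432.5 N·m clockwise.
Sign: 6.96 × 10 = 69.6 N down at 0.112 m → arm 0.303 m, τ = 69.6 × 0.303 = 21.09 N·m counterclockwise.
Net load moment about support A = 566.7 N·m clockwise.
Reaction R at support B is upward at 1.89 m, arm 1.475 m → moment R × 1.475 counterclockwise.
Setting net torque to zero: R × 1.475 = 566.7 → R = 384 N.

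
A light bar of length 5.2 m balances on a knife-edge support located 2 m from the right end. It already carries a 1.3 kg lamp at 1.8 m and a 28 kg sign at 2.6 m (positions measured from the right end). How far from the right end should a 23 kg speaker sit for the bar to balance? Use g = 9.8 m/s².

x ≈ 1.28 m from the right end

Sum moments about the knife-edge support (at 2 m from the right end) (the support reaction has zero arm there).
Lamp: 1.3 × 9.8 = 12.74 N down at 1.8 m → arm 0.2 m, τ = 12.74 × 0.2 = 2.548 N·m clockwise.
Sign: 28 × 9.8 = 274.4 N down at 2.6 m → arm 0.6 m, τ = 274.4 × 0.6 = 164.6 N·m counterclockwise.
Net moment of existing loads = 162.1 N·m counterclockwise.
The speaker weighs 23 × 9.8 = 225.4 N and must supply an equal clockwise moment, so its lever arm about the knife-edge support is 162.1 / 225.4 = 0.719 m.
That puts it at 2 − 0.719 = 1.28 m from the right end.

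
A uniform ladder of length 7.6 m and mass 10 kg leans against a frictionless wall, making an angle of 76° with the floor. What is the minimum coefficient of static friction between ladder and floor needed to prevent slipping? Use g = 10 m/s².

μ_min ≈ 0.125

Choose the foot of the ladder as the axis so the floor normal and friction both act there and drop out.
Ladder weight 10×10 = 100 N acts at 3.8 m along the ladder; its horizontal arm is 3.8·cos76° = 0.9193 m → τ = 91.93 N·m clockwise.
Wall normal N acts horizontally at the top; its moment arm is the height L sinθ = 7.6·sin76° = 7.374 m, counterclockwise.
Balancing moments: N × 7.374 = 91.93, giving N = 12.47 N.
ΣFx = 0 ⇒ f = N_wall = 12.47 N. ΣFy = 0 ⇒ N_floor = 100 N.
μ_min = f / N_floor = 12.47 / 100 = 0.125.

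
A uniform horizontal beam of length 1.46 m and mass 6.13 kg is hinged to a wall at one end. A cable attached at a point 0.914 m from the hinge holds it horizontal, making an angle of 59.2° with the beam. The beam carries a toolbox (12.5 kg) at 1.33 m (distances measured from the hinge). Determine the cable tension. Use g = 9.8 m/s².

Taking torques about the hinge:
Beam weight: 6.13 × 9.8 = 60.07 N down at 0.73 m → arm 0.73 m, τ = 60.07 × 0.73 = 43.85 N·m clockwise.
Toolbox: 12.5 × 9.8 = 122.5 N down at 1.33 m → arm 1.33 m, τ = 122.5 × 1.33 = 162.9 N·m clockwise.
Total clockwise load moment = 206.8 N·m.
The cable tension T acts at 0.914 m; only its component perpendicular to the beam, T sinθ, produces torque. sin 59.2° = 0.859.
For rotational equilibrium, T × 0.914 × 0.859 = 206.8, so T = 206.8 / 0.7851 = 263 N.

T ≈ 263 N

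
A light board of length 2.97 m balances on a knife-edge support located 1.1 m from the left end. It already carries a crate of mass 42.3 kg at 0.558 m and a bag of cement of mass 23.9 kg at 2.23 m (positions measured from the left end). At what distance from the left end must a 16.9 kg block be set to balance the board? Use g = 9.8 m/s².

x ≈ 0.859 m from the left end

Taking torques about the knife-edge support (at 1.1 m from the left end):
Crate: 42.3 × 9.8 = 414.5 N down at 0.558 m → arm 0.542 m, τ = 414.5 × 0.542 = 224.7 N·m counterclockwise.
Bag of cement: 23.9 × 9.8 = 234.2 N down at 2.23 m → arm 1.13 m, τ = 234.2 × 1.13 = 264.6 N·m clockwise.
Net moment of existing loads = 39.9 N·m clockwise.
The block weighs 16.9 × 9.8 = 165.6 N and must supply an equal counterclockwise moment, so its lever arm about the knife-edge support is 39.9 / 165.6 = 0.241 m.
That puts it at 1.1 − 0.241 = 0.859 m from the left end.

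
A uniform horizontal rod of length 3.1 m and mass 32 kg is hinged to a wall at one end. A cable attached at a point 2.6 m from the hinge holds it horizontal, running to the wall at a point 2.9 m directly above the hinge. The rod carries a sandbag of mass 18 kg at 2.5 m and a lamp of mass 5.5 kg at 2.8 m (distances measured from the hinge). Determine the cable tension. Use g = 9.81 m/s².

Taking torques about the hinge:
Beam weight: 32 × 9.81 = 313.9 N down at 1.55 m → arm 1.55 m, τ = 313.9 × 1.55 = 486.5 N·m clockwise.
Sandbag: 18 × 9.81 = 176.6 N down at 2.5 m → arm 2.5 m, τ = 176.6 × 2.5 = 441.5 N·m clockwise.
Lamp: 5.5 × 9.81 = 53.96 N down at 2.8 m → arm 2.8 m, τ = 53.96 × 2.8 = 151.1 N·m clockwise.
Total clockwise load moment = 1079 N·m.
The cable tension T acts at 2.6 m; only its component perpendicular to the rod, T sinθ, produces torque. sinθ = h/√(h²+d²) = 2.9/√(2.9²+2.6²) = 0.7446.
Balancing moments: T × 2.6 × 0.7446 = 1079, giving T = 1079 / 1.936 = 557 N.

T ≈ 557 N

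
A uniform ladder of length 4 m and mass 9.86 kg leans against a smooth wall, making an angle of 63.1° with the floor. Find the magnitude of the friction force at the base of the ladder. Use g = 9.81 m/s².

f ≈ 24.5 N

Sum moments about the foot of the ladder (the floor normal and friction both act there and drop out).
Ladder weight 9.86×9.81 = 96.73 N acts at 2 m along the ladder; its horizontal arm is 2·cos63.1° = 0.9049 m → τ = 87.53 N·m clockwise.
Wall normal N acts horizontally at the top; its moment arm is the height L sinθ = 4·sin63.1° = 3.567 m, counterclockwise.
Balancing moments: N × 3.567 = 87.53, giving N = 24.5 N.
ΣFx = 0: friction at the foot balances the wall's push, so f = N_wall = 24.5 N.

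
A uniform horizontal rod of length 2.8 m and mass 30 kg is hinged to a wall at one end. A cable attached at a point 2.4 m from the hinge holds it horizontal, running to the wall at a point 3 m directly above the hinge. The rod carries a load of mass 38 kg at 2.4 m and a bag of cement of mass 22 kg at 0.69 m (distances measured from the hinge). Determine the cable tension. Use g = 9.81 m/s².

T ≈ 777 N

About the hinge:
Beam weight: 30 × 9.81 = 294.3 N down at 1.4 m → arm 1.4 m, τ = 294.3 × 1.4 = 412 N·m clockwise.
Load: 38 × 9.81 = 372.8 N down at 2.4 m → arm 2.4 m, τ = 372.8 × 2.4 = 894.7 N·m clockwise.
Bag of cement: 22 × 9.81 = 215.8 N down at 0.69 m → arm 0.69 m, τ = 215.8 × 0.69 = 148.9 N·m clockwise.
Total clockwise load moment = 1456 N·m.
The cable tension T acts at 2.4 m; only its component perpendicular to the rod, T sinθ, produces torque. sinθ = h/√(h²+d²) = 3/√(3²+2.4²) = 0.7809.
Στ = 0 ⇒ T × 2.4 × 0.7809 = 1456 ⇒ T = 1456 / 1.874 = 777 N.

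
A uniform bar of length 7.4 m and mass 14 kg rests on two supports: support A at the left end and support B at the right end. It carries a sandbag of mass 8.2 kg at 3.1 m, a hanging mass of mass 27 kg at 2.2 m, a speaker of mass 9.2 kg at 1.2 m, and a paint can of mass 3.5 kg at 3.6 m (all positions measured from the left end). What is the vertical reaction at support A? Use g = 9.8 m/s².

Sum moments about support B (its reaction then has zero moment arm).
Beam weight: 14 × 9.8 = 137.2 N down at 3.7 m → arm 3.7 m, τ = 137.2 × 3.7 = 507.6 N·m counterclockwise.
Sandbag: 8.2 × 9.8 = 80.36 N down at 3.1 m → arm 4.3 m, τ = 80.36 × 4.3 = 345.5 N·m counterclockwise.
Hanging mass: 27 × 9.8 = 264.6 N down at 2.2 m → arm 5.2 m, τ = 264.6 × 5.2 = 1376 N·m counterclockwise.
Speaker: 9.2 × 9.8 = 90.16 N down at 1.2 m → arm 6.2 m, τ = 90.16 × 6.2 = 559 N·m counterclockwise.
Paint can: 3.5 × 9.8 = 34.3 N down at 3.6 m → arm 3.8 m, τ = 34.3 × 3.8 = 130.3 N·m counterclockwise.
Net load moment about support B = 2918 N·m counterclockwise.
Reaction R at support A is upward at 0 m, arm 7.4 m → moment R × 7.4 clockwise.
Setting net torque to zero: R × 7.4 = 2918 → R = 394 N.

R_A ≈ 394 N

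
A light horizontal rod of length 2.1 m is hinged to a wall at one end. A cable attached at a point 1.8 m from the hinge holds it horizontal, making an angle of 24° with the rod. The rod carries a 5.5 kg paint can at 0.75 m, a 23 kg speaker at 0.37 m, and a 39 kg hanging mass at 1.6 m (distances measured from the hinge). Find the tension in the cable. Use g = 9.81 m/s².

Choose the hinge as the axis so the unknown hinge reaction has zero arm there.
Paint can: 5.5 × 9.81 = 53.96 N down at 0.75 m → arm 0.75 m, τ = 53.96 × 0.75 = 40.47 N·m clockwise.
Speaker: 23 × 9.81 = 225.6 N down at 0.37 m → arm 0.37 m, τ = 225.6 × 0.37 = 83.47 N·m clockwise.
Hanging mass: 39 × 9.81 = 382.6 N down at 1.6 m → arm 1.6 m, τ = 382.6 × 1.6 = 612.2 N·m clockwise.
Total clockwise load moment = 736.1 N·m.
The cable tension T acts at 1.8 m; only its component perpendicular to the rod, T sinθ, produces torque. sin 24° = 0.4067.
For rotational equilibrium, T × 1.8 × 0.4067 = 736.1, so T = 736.1 / 0.7321 = 1010 N.

T ≈ 1010 N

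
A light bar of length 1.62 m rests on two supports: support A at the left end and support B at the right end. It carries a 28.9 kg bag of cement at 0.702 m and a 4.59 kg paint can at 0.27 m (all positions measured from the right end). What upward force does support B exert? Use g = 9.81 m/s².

Choose support A as the axis so its reaction then has zero moment arm.
Bag of cement: 28.9 × 9.81 = 283.5 N down at 0.702 m → arm 0.918 m, τ = 283.5 × 0.918 = 260.3 N·m clockwise.
Paint can: 4.59 × 9.81 = 45.03 N down at 0.27 m → arm 1.35 m, τ = 45.03 × 1.35 = 60.79 N·m clockwise.
Net load moment about support A = 321.1 N·m clockwise.
Reaction R at support B is upward at 0 m, arm 1.62 m → moment R × 1.62 counterclockwise.
Balancing moments: R × 1.62 = 321.1, giving R = 198 N.

R_B ≈ 198 N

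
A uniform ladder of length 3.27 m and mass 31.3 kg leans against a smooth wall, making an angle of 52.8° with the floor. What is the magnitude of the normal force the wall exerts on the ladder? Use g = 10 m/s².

N_wall ≈ 119 N

Sum moments about the foot of the ladder (the floor normal and friction both act there and drop out).
Ladder weight 31.3×10 = 313 N acts at 1.635 m along the ladder; its horizontal arm is 1.635·cos52.8° = 0.9885 m → τ = 309.4 N·m clockwise.
Wall normal N acts horizontally at the top; its moment arm is the height L sinθ = 3.27·sin52.8° = 2.605 m, counterclockwise.
Setting net torque to zero: N × 2.605 = 309.4 → N = 119 N.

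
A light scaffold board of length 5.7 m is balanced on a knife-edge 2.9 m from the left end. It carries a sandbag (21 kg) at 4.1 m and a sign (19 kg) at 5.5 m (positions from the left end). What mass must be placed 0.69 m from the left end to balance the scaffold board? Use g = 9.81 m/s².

m ≈ 33.8 kg

Sum moments about the knife-edge (at 2.9 m from the left end) (the support reaction has zero arm there).
Sandbag: 21 × 9.81 = 206 N down at 4.1 m → arm 1.2 m, τ = 206 × 1.2 = 247.2 N·m clockwise.
Sign: 19 × 9.81 = 186.4 N down at 5.5 m → arm 2.6 m, τ = 186.4 × 2.6 = 484.6 N·m clockwise.
Net moment of known loads = 731.8 N·m clockwise.
An unknown mass m at 0.69 m has arm 2.21 m; its moment is m·g·2.21 counterclockwise.
Setting net torque to zero: m × 9.81 × 2.21 = 731.8 → m = 731.8 / (9.81 × 2.21) = 33.8 kg.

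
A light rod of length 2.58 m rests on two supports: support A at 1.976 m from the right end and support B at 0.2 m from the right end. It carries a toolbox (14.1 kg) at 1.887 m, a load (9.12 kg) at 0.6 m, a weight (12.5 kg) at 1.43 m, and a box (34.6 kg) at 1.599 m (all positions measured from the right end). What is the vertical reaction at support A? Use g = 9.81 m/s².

Taking torques about support B:
Toolbox: 14.1 × 9.81 = 138.3 N down at 1.887 m → arm 1.687 m, τ = 138.3 × 1.687 = 233.3 N·m counterclockwise.
Load: 9.12 × 9.81 = 89.47 N down at 0.6 m → arm 0.4 m, τ = 89.47 × 0.4 = 35.79 N·m counterclockwise.
Weight: 12.5 × 9.81 = 122.6 N down at 1.43 m → arm 1.23 m, τ = 122.6 × 1.23 = 150.8 N·m counterclockwise.
Box: 34.6 × 9.81 = 339.4 N down at 1.599 m → arm 1.399 m, τ = 339.4 × 1.399 = 474.8 N·m counterclockwise.
Net load moment about support B = 894.7 N·m counterclockwise.
Reaction R at support A is upward at 1.976 m, arm 1.776 m → moment R × 1.776 clockwise.
Στ = 0 ⇒ R × 1.776 = 894.7 ⇒ R = 504 N.

R_A ≈ 504 N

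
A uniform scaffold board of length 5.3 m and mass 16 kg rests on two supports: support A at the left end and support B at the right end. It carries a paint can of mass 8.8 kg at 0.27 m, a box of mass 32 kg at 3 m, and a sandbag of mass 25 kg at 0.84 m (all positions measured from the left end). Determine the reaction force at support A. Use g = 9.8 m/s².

Take moments about support B.
Beam weight: 16 × 9.8 = 156.8 N down at 2.65 m → arm 2.65 m, τ = 156.8 × 2.65 = 415.5 N·m counterclockwise.
Paint can: 8.8 × 9.8 = 86.24 N down at 0.27 m → arm 5.03 m, τ = 86.24 × 5.03 = 433.8 N·m counterclockwise.
Box: 32 × 9.8 = 313.6 N down at 3 m → arm 2.3 m, τ = 313.6 × 2.3 = 721.3 N·m counterclockwise.
Sandbag: 25 × 9.8 = 245 N down at 0.84 m → arm 4.46 m, τ = 245 × 4.46 = 1093 N·m counterclockwise.
Net load moment about support B = 2664 N·m counterclockwise.
Reaction R at support A is upward at 0 m, arm 5.3 m → moment R × 5.3 clockwise.
Setting net torque to zero: R × 5.3 = 2664 → R = 503 N.

R_A ≈ 503 N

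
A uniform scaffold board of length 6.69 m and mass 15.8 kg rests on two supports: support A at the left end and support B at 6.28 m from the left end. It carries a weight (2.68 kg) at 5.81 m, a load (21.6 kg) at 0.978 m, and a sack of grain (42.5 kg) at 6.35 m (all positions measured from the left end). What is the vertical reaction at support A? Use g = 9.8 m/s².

R_A ≈ 248 N

Take moments about support B.
Beam weight: 15.8 × 9.8 = 154.8 N down at 3.345 m → arm 2.935 m, τ = 154.8 × 2.935 = 454.3 N·m counterclockwise.
Weight: 2.68 × 9.8 = 26.26 N down at 5.81 m → arm 0.47 m, τ = 26.26 × 0.47 = 12.34 N·m counterclockwise.
Load: 21.6 × 9.8 = 211.7 N down at 0.978 m → arm 5.302 m, τ = 211.7 × 5.302 = 1122 N·m counterclockwise.
Sack of grain: 42.5 × 9.8 = 416.5 N down at 6.35 m → arm 0.07 m, τ = 416.5 × 0.07 = 29.16 N·m clockwise.
Net load moment about support B = 1559 N·m counterclockwise.
Reaction R at support A is upward at 0 m, arm 6.28 m → moment R × 6.28 clockwise.
For rotational equilibrium, R × 6.28 = 1559, so R = 248 N.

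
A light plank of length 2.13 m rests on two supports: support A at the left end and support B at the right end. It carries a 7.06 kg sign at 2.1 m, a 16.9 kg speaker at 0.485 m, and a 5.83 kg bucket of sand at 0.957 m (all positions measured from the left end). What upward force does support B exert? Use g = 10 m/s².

R_B ≈ 134 N

Choose support A as the axis so its reaction then has zero moment arm.
Sign: 7.06 × 10 = 70.6 N down at 2.1 m → arm 2.1 m, τ = 70.6 × 2.1 = 148.3 N·m clockwise.
Speaker: 16.9 × 10 = 169 N down at 0.485 m → arm 0.485 m, τ = 169 × 0.485 = 81.97 N·m clockwise.
Bucket of sand: 5.83 × 10 = 58.3 N down at 0.957 m → arm 0.957 m, τ = 58.3 × 0.957 = 55.79 N·m clockwise.
Net load moment about support A = 286.1 N·m clockwise.
Reaction R at support B is upward at 2.13 m, arm 2.13 m → moment R × 2.13 counterclockwise.
Balancing moments: R × 2.13 = 286.1, giving R = 134 N.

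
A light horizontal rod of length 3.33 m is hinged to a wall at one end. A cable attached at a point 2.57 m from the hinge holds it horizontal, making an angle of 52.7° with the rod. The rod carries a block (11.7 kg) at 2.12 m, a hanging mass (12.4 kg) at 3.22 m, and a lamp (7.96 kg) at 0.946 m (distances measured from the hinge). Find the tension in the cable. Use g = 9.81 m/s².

T ≈ 347 N

Take moments about the hinge.
Block: 11.7 × 9.81 = 114.8 N down at 2.12 m → arm 2.12 m, τ = 114.8 × 2.12 = 243.4 N·m clockwise.
Hanging mass: 12.4 × 9.81 = 121.6 N down at 3.22 m → arm 3.22 m, τ = 121.6 × 3.22 = 391.6 N·m clockwise.
Lamp: 7.96 × 9.81 = 78.09 N down at 0.946 m → arm 0.946 m, τ = 78.09 × 0.946 = 73.87 N·m clockwise.
Total clockwise load moment = 708.9 N·m.
The cable tension T acts at 2.57 m; only its component perpendicular to the rod, T sinθ, produces torque. sin 52.7° = 0.7955.
For rotational equilibrium, T × 2.57 × 0.7955 = 708.9, so T = 708.9 / 2.044 = 347 N.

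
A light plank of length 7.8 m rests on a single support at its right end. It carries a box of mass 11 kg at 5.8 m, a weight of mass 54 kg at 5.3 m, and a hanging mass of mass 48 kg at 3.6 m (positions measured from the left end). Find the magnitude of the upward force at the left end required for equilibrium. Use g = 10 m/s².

Choose the right end as the axis so the unknown pivot reaction has zero arm there.
Box: 11 × 10 = 110 N down at 5.8 m → arm 2 m, τ = 110 × 2 = 220 N·m counterclockwise.
Weight: 54 × 10 = 540 N down at 5.3 m → arm 2.5 m, τ = 540 × 2.5 = 1350 N·m counterclockwise.
Hanging mass: 48 × 10 = 480 N down at 3.6 m → arm 4.2 m, τ = 480 × 4.2 = 2016 N·m counterclockwise.
Net moment of the loads = 3586 N·m counterclockwise.
The upward force F acts at the left end, arm 7.8 m, giving F × 7.8 clockwise.
Setting net torque to zero: F × 7.8 = 3586 → F = 3586 / 7.8 = 460 N.

F ≈ 460 N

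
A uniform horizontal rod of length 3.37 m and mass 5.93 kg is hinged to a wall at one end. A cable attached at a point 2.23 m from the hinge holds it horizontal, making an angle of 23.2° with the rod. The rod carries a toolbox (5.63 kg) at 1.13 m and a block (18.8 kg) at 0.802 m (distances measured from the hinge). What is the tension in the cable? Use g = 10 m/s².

About the hinge:
Beam weight: 5.93 × 10 = 59.3 N down at 1.685 m → arm 1.685 m, τ = 59.3 × 1.685 = 99.92 N·m clockwise.
Toolbox: 5.63 × 10 = 56.3 N down at 1.13 m → arm 1.13 m, τ = 56.3 × 1.13 = 63.62 N·m clockwise.
Block: 18.8 × 10 = 188 N down at 0.802 m → arm 0.802 m, τ = 188 × 0.802 = 150.8 N·m clockwise.
Total clockwise load moment = 314.3 N·m.
The cable tension T acts at 2.23 m; only its component perpendicular to the rod, T sinθ, produces torque. sin 23.2° = 0.3939.
Balancing moments: T × 2.23 × 0.3939 = 314.3, giving T = 314.3 / 0.8784 = 358 N.

T ≈ 358 N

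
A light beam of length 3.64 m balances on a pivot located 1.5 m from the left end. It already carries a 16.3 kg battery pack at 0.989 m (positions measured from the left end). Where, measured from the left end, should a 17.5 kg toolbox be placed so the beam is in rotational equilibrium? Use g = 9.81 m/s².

Taking torques about the pivot (at 1.5 m from the left end):
Battery pack: 16.3 × 9.81 = 159.9 N down at 0.989 m → arm 0.511 m, τ = 159.9 × 0.511 = 81.71 N·m counterclockwise.
Net moment of existing loads = 81.71 N·m counterclockwise.
The toolbox weighs 17.5 × 9.81 = 171.7 N and must supply an equal clockwise moment, so its lever arm about the pivot is 81.71 / 171.7 = 0.476 m.
That puts it at 1.5 + 0.476 = 1.98 m from the left end.

x ≈ 1.98 m from the left end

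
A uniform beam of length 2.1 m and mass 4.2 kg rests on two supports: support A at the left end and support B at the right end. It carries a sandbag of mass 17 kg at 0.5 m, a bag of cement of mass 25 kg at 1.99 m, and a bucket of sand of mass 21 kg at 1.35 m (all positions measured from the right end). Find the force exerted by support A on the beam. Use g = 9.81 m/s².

R_A ≈ 425 N

About support B:
Beam weight: 4.2 × 9.81 = 41.2 N down at 1.05 m → arm 1.05 m, τ = 41.2 × 1.05 = 43.26 N·m counterclockwise.
Sandbag: 17 × 9.81 = 166.8 N down at 0.5 m → arm 0.5 m, τ = 166.8 × 0.5 = 83.4 N·m counterclockwise.
Bag of cement: 25 × 9.81 = 245.2 N down at 1.99 m → arm 1.99 m, τ = 245.2 × 1.99 = 487.9 N·m counterclockwise.
Bucket of sand: 21 × 9.81 = 206 N down at 1.35 m → arm 1.35 m, τ = 206 × 1.35 = 278.1 N·m counterclockwise.
Net load moment about support B = 892.7 N·m counterclockwise.
Reaction R at support A is upward at 2.1 m, arm 2.1 m → moment R × 2.1 clockwise.
For rotational equilibrium, R × 2.1 = 892.7, so R = 425 N.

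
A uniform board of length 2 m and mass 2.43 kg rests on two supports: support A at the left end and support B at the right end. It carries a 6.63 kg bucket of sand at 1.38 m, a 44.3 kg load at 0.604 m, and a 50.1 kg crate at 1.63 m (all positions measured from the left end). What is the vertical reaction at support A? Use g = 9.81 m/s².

About support B:
Beam weight: 2.43 × 9.81 = 23.84 N down at 1 m → arm 1 m, τ = 23.84 × 1 = 23.84 N·m counterclockwise.
Bucket of sand: 6.63 × 9.81 = 65.04 N down at 1.38 m → arm 0.62 m, τ = 65.04 × 0.62 = 40.32 N·m counterclockwise.
Load: 44.3 × 9.81 = 434.6 N down at 0.604 m → arm 1.396 m, τ = 434.6 × 1.396 = 606.7 N·m counterclockwise.
Crate: 50.1 × 9.81 = 491.5 N down at 1.63 m → arm 0.37 m, τ = 491.5 × 0.37 = 181.9 N·m counterclockwise.
Net load moment about support B = 852.8 N·m counterclockwise.
Reaction R at support A is upward at 0 m, arm 2 m → moment R × 2 clockwise.
For rotational equilibrium, R × 2 = 852.8, so R = 426 N.

R_A ≈ 426 N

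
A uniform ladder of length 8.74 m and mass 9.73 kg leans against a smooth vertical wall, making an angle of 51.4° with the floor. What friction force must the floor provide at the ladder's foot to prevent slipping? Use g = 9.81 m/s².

About the foot of the ladder:
Ladder weight 9.73×9.81 = 95.45 N acts at 4.37 m along the ladder; its horizontal arm is 4.37·cos51.4° = 2.726 m → τ = 260.2 N·m clockwise.
Wall normal N acts horizontally at the top; its moment arm is the height L sinθ = 8.74·sin51.4° = 6.83 m, counterclockwise.
Setting net torque to zero: N × 6.83 = 260.2 → N = 38.1 N.
ΣFx = 0: friction at the foot balances the wall's push, so f = N_wall = 38.1 N.

f ≈ 38.1 N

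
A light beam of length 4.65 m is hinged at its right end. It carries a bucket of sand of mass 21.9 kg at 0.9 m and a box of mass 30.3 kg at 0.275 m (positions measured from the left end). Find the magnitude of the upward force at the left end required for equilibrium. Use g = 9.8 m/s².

Take moments about the right end.
Bucket of sand: 21.9 × 9.8 = 214.6 N down at 0.9 m → arm 3.75 m, τ = 214.6 × 3.75 = 804.8 N·m counterclockwise.
Box: 30.3 × 9.8 = 296.9 N down at 0.275 m → arm 4.375 m, τ = 296.9 × 4.375 = 1299 N·m counterclockwise.
Net moment of the loads = 2104 N·m counterclockwise.
The upward force F acts at the left end, arm 4.65 m, giving F × 4.65 clockwise.
Στ = 0 ⇒ F × 4.65 = 2104 ⇒ F = 2104 / 4.65 = 452 N.

F ≈ 452 N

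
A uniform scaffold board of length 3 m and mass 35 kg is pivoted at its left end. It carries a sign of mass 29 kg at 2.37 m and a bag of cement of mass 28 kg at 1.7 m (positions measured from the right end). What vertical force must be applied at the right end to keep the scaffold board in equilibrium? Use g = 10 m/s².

Sum moments about the left end (the unknown pivot reaction has zero arm there).
Beam weight: 35 × 10 = 350 N down at 1.5 m → arm 1.5 m, τ = 350 × 1.5 = 525 N·m clockwise.
Sign: 29 × 10 = 290 N down at 2.37 m → arm 0.63 m, τ = 290 × 0.63 = 182.7 N·m clockwise.
Bag of cement: 28 × 10 = 280 N down at 1.7 m → arm 1.3 m, τ = 280 × 1.3 = 364 N·m clockwise.
Net moment of the loads = 1072 N·m clockwise.
The upward force F acts at the right end, arm 3 m, giving F × 3 counterclockwise.
Στ = 0 ⇒ F × 3 = 1072 ⇒ F = 1072 / 3 = 357 N.

F ≈ 357 N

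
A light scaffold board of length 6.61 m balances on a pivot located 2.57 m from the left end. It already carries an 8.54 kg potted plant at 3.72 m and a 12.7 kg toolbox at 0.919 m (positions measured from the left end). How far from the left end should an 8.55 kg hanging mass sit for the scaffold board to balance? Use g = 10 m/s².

x ≈ 3.87 m from the left end

About the pivot (at 2.57 m from the left end):
Potted plant: 8.54 × 10 = 85.4 N down at 3.72 m → arm 1.15 m, τ = 85.4 × 1.15 = 98.21 N·m clockwise.
Toolbox: 12.7 × 10 = 127 N down at 0.919 m → arm 1.651 m, τ = 127 × 1.651 = 209.7 N·m counterclockwise.
Net moment of existing loads = 111.5 N·m counterclockwise.
The hanging mass weighs 8.55 × 10 = 85.5 N and must supply an equal clockwise moment, so its lever arm about the pivot is 111.5 / 85.5 = 1.3 m.
That puts it at 2.57 + 1.3 = 3.87 m from the left end.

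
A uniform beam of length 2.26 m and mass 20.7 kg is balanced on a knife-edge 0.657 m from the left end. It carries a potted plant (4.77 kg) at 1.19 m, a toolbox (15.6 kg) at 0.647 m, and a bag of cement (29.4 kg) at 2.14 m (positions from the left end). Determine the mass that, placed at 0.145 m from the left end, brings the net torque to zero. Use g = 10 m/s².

Choose the knife-edge (at 0.657 m from the left end) as the axis so the support reaction has zero arm there.
Beam weight: 20.7 × 10 = 207 N down at 1.13 m → arm 0.473 m, τ = 207 × 0.473 = 97.91 N·m clockwise.
Potted plant: 4.77 × 10 = 47.7 N down at 1.19 m → arm 0.533 m, τ = 47.7 × 0.533 = 25.42 N·m clockwise.
Toolbox: 15.6 × 10 = 156 N down at 0.647 m → arm 0.01 m, τ = 156 × 0.01 = 1.56 N·m counterclockwise.
Bag of cement: 29.4 × 10 = 294 N down at 2.14 m → arm 1.483 m, τ = 294 × 1.483 = 436 N·m clockwise.
Net moment of known loads = 557.8 N·m clockwise.
An unknown mass m at 0.145 m has arm 0.512 m; its moment is m·g·0.512 counterclockwise.
Balancing moments: m × 10 × 0.512 = 557.8, giving m = 557.8 / (10 × 0.512) = 109 kg.

m ≈ 109 kg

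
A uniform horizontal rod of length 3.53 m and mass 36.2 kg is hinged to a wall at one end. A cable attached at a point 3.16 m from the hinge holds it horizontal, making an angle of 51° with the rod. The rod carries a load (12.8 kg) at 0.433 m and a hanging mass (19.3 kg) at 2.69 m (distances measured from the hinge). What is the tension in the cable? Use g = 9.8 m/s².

Sum moments about the hinge (the unknown hinge reaction has zero arm there).
Beam weight: 36.2 × 9.8 = 354.8 N down at 1.765 m → arm 1.765 m, τ = 354.8 × 1.765 = 626.2 N·m clockwise.
Load: 12.8 × 9.8 = 125.4 N down at 0.433 m → arm 0.433 m, τ = 125.4 × 0.433 = 54.3 N·m clockwise.
Hanging mass: 19.3 × 9.8 = 189.1 N down at 2.69 m → arm 2.69 m, τ = 189.1 × 2.69 = 508.7 N·m clockwise.
Total clockwise load moment = 1189 N·m.
The cable tension T acts at 3.16 m; only its component perpendicular to the rod, T sinθ, produces torque. sin 51° = 0.7771.
Setting net torque to zero: T × 3.16 × 0.7771 = 1189 → T = 1189 / 2.456 = 484 N.

T ≈ 484 N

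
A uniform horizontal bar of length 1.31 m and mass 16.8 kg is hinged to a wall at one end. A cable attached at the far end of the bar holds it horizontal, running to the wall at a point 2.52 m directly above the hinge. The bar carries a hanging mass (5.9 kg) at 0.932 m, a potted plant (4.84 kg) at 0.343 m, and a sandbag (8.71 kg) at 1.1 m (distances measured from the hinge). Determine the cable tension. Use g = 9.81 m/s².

Sum moments about the hinge (the unknown hinge reaction has zero arm there).
Beam weight: 16.8 × 9.81 = 164.8 N down at 0.655 m → arm 0.655 m, τ = 164.8 × 0.655 = 107.9 N·m clockwise.
Hanging mass: 5.9 × 9.81 = 57.88 N down at 0.932 m → arm 0.932 m, τ = 57.88 × 0.932 = 53.94 N·m clockwise.
Potted plant: 4.84 × 9.81 = 47.48 N down at 0.343 m → arm 0.343 m, τ = 47.48 × 0.343 = 16.29 N·m clockwise.
Sandbag: 8.71 × 9.81 = 85.45 N down at 1.1 m → arm 1.1 m, τ = 85.45 × 1.1 = 94 N·m clockwise.
Total clockwise load moment = 272.1 N·m.
The cable tension T acts at 1.31 m; only its component perpendicular to the bar, T sinθ, produces torque. sinθ = h/√(h²+d²) = 2.52/√(2.52²+1.31²) = 0.8873.
For rotational equilibrium, T × 1.31 × 0.8873 = 272.1, so T = 272.1 / 1.162 = 234 N.

T ≈ 234 N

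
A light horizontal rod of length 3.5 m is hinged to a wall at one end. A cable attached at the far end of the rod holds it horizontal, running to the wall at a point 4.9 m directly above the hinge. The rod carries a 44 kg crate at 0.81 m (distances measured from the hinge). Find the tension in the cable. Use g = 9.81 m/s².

T ≈ 123 N

Sum moments about the hinge (the unknown hinge reaction has zero arm there).
Crate: 44 × 9.81 = 431.6 N down at 0.81 m → arm 0.81 m, τ = 431.6 × 0.81 = 349.6 N·m clockwise.
Total clockwise load moment = 349.6 N·m.
The cable tension T acts at 3.5 m; only its component perpendicular to the rod, T sinθ, produces torque. sinθ = h/√(h²+d²) = 4.9/√(4.9²+3.5²) = 0.8137.
For rotational equilibrium, T × 3.5 × 0.8137 = 349.6, so T = 349.6 / 2.848 = 123 N.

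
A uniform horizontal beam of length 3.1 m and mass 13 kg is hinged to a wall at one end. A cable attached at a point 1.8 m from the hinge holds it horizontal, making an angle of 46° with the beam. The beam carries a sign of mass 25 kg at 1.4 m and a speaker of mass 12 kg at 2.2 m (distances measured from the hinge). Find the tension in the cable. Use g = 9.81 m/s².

T ≈ 618 N

Choose the hinge as the axis so the unknown hinge reaction has zero arm there.
Beam weight: 13 × 9.81 = 127.5 N down at 1.55 m → arm 1.55 m, τ = 127.5 × 1.55 = 197.6 N·m clockwise.
Sign: 25 × 9.81 = 245.2 N down at 1.4 m → arm 1.4 m, τ = 245.2 × 1.4 = 343.3 N·m clockwise.
Speaker: 12 × 9.81 = 117.7 N down at 2.2 m → arm 2.2 m, τ = 117.7 × 2.2 = 258.9 N·m clockwise.
Total clockwise load moment = 799.8 N·m.
The cable tension T acts at 1.8 m; only its component perpendicular to the beam, T sinθ, produces torque. sin 46° = 0.7193.
Στ = 0 ⇒ T × 1.8 × 0.7193 = 799.8 ⇒ T = 799.8 / 1.295 = 618 N.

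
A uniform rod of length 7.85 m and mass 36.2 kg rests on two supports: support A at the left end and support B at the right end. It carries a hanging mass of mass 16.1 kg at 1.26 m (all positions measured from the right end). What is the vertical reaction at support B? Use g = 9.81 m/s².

Sum moments about support A (its reaction then has zero moment arm).
Beam weight: 36.2 × 9.81 = 355.1 N down at 3.925 m → arm 3.925 m, τ = 355.1 × 3.925 = 1394 N·m clockwise.
Hanging mass: 16.1 × 9.81 = 157.9 N down at 1.26 m → arm 6.59 m, τ = 157.9 × 6.59 = 1041 N·m clockwise.
Net load moment about support A = 2435 N·m clockwise.
Reaction R at support B is upward at 0 m, arm 7.85 m → moment R × 7.85 counterclockwise.
Στ = 0 ⇒ R × 7.85 = 2435 ⇒ R = 310 N.

R_B ≈ 310 N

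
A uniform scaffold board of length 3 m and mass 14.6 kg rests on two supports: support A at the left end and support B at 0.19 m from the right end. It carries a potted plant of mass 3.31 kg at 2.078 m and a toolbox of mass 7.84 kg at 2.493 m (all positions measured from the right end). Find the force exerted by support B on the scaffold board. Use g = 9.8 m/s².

Choose support A as the axis so its reaction then has zero moment arm.
Beam weight: 14.6 × 9.8 = 143.1 N down at 1.5 m → arm 1.5 m, τ = 143.1 × 1.5 = 214.6 N·m clockwise.
Potted plant: 3.31 × 9.8 = 32.44 N down at 2.078 m → arm 0.922 m, τ = 32.44 × 0.922 = 29.91 N·m clockwise.
Toolbox: 7.84 × 9.8 = 76.83 N down at 2.493 m → arm 0.507 m, τ = 76.83 × 0.507 = 38.95 N·m clockwise.
Net load moment about support A = 283.5 N·m clockwise.
Reaction R at support B is upward at 0.19 m, arm 2.81 m → moment R × 2.81 counterclockwise.
Στ = 0 ⇒ R × 2.81 = 283.5 ⇒ R = 101 N.

R_B ≈ 101 N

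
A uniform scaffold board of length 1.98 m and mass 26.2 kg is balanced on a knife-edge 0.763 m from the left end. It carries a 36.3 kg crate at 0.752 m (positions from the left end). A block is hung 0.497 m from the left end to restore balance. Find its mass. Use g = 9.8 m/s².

About the knife-edge (at 0.763 m from the left end):
Beam weight: 26.2 × 9.8 = 256.8 N down at 0.99 m → arm 0.227 m, τ = 256.8 × 0.227 = 58.29 N·m clockwise.
Crate: 36.3 × 9.8 = 355.7 N down at 0.752 m → arm 0.011 m, τ = 355.7 × 0.011 = 3.913 N·m counterclockwise.
Net moment of known loads = 54.38 N·m clockwise.
An unknown mass m at 0.497 m has arm 0.266 m; its moment is m·g·0.266 counterclockwise.
Setting net torque to zero: m × 9.8 × 0.266 = 54.38 → m = 54.38 / (9.8 × 0.266) = 20.9 kg.

m ≈ 20.9 kg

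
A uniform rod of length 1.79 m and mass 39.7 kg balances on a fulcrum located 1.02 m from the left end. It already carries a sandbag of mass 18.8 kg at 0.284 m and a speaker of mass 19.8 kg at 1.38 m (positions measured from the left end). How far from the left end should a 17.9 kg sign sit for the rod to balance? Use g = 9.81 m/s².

x ≈ 1.67 m from the left end

Choose the fulcrum (at 1.02 m from the left end) as the axis so the support reaction has zero arm there.
Beam weight: 39.7 × 9.81 = 389.5 N down at 0.895 m → arm 0.125 m, τ = 389.5 × 0.125 = 48.69 N·m counterclockwise.
Sandbag: 18.8 × 9.81 = 184.4 N down at 0.284 m → arm 0.736 m, τ = 184.4 × 0.736 = 135.7 N·m counterclockwise.
Speaker: 19.8 × 9.81 = 194.2 N down at 1.38 m → arm 0.36 m, τ = 194.2 × 0.36 = 69.91 N·m clockwise.
Net moment of existing loads = 114.5 N·m counterclockwise.
The sign weighs 17.9 × 9.81 = 175.6 N and must supply an equal clockwise moment, so its lever arm about the fulcrum is 114.5 / 175.6 = 0.652 m.
That puts it at 1.02 + 0.652 = 1.67 m from the left end.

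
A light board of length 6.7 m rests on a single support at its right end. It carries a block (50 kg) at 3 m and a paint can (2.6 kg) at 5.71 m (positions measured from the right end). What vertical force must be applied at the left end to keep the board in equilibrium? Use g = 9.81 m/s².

Take moments about the right end.
Block: 50 × 9.81 = 490.5 N down at 3 m → arm 3 m, τ = 490.5 × 3 = 1472 N·m counterclockwise.
Paint can: 2.6 × 9.81 = 25.51 N down at 5.71 m → arm 5.71 m, τ = 25.51 × 5.71 = 145.7 N·m counterclockwise.
Net moment of the loads = 1618 N·m counterclockwise.
The upward force F acts at the left end, arm 6.7 m, giving F × 6.7 clockwise.
Balancing moments: F × 6.7 = 1618, giving F = 1618 / 6.7 = 241 N.

F ≈ 241 N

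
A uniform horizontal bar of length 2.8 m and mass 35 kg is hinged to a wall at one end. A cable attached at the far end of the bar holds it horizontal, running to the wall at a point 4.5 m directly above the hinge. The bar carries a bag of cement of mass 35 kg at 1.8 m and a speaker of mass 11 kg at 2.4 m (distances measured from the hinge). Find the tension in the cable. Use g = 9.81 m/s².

T ≈ 571 N

Choose the hinge as the axis so the unknown hinge reaction has zero arm there.
Beam weight: 35 × 9.81 = 343.4 N down at 1.4 m → arm 1.4 m, τ = 343.4 × 1.4 = 480.8 N·m clockwise.
Bag of cement: 35 × 9.81 = 343.4 N down at 1.8 m → arm 1.8 m, τ = 343.4 × 1.8 = 618.1 N·m clockwise.
Speaker: 11 × 9.81 = 107.9 N down at 2.4 m → arm 2.4 m, τ = 107.9 × 2.4 = 259 N·m clockwise.
Total clockwise load moment = 1358 N·m.
The cable tension T acts at 2.8 m; only its component perpendicular to the bar, T sinθ, produces torque. sinθ = h/√(h²+d²) = 4.5/√(4.5²+2.8²) = 0.8491.
Στ = 0 ⇒ T × 2.8 × 0.8491 = 1358 ⇒ T = 1358 / 2.377 = 571 N.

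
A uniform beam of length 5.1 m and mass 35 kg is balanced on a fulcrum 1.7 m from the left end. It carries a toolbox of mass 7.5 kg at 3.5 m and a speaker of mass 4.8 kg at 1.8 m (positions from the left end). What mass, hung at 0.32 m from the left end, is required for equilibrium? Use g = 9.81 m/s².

About the fulcrum (at 1.7 m from the left end):
Beam weight: 35 × 9.81 = 343.4 N down at 2.55 m → arm 0.85 m, τ = 343.4 × 0.85 = 291.9 N·m clockwise.
Toolbox: 7.5 × 9.81 = 73.58 N down at 3.5 m → arm 1.8 m, τ = 73.58 × 1.8 = 132.4 N·m clockwise.
Speaker: 4.8 × 9.81 = 47.09 N down at 1.8 m → arm 0.1 m, τ = 47.09 × 0.1 = 4.709 N·m clockwise.
Net moment of known loads = 429 N·m clockwise.
An unknown mass m at 0.32 m has arm 1.38 m; its moment is m·g·1.38 counterclockwise.
For rotational equilibrium, m × 9.81 × 1.38 = 429, so m = 429 / (9.81 × 1.38) = 31.7 kg.

m ≈ 31.7 kg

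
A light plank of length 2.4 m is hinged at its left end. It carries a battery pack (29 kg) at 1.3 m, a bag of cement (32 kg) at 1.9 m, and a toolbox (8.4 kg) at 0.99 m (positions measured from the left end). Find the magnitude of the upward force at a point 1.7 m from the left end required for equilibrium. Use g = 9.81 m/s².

F ≈ 616 N

Take moments about the left end.
Battery pack: 29 × 9.81 = 284.5 N down at 1.3 m → arm 1.3 m, τ = 284.5 × 1.3 = 369.9 N·m clockwise.
Bag of cement: 32 × 9.81 = 313.9 N down at 1.9 m → arm 1.9 m, τ = 313.9 × 1.9 = 596.4 N·m clockwise.
Toolbox: 8.4 × 9.81 = 82.4 N down at 0.99 m → arm 0.99 m, τ = 82.4 × 0.99 = 81.58 N·m clockwise.
Net moment of the loads = 1048 N·m clockwise.
The upward force F acts at a point 1.7 m from the left end, arm 1.7 m, giving F × 1.7 counterclockwise.
Στ = 0 ⇒ F × 1.7 = 1048 ⇒ F = 1048 / 1.7 = 616 N.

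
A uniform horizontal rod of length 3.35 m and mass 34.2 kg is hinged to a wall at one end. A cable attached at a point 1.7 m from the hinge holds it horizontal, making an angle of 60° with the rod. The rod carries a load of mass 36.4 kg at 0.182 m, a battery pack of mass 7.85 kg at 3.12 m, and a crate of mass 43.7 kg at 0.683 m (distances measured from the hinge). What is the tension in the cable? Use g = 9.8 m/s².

T ≈ 787 N

About the hinge:
Beam weight: 34.2 × 9.8 = 335.2 N down at 1.675 m → arm 1.675 m, τ = 335.2 × 1.675 = 561.5 N·m clockwise.
Load: 36.4 × 9.8 = 356.7 N down at 0.182 m → arm 0.182 m, τ = 356.7 × 0.182 = 64.92 N·m clockwise.
Battery pack: 7.85 × 9.8 = 76.93 N down at 3.12 m → arm 3.12 m, τ = 76.93 × 3.12 = 240 N·m clockwise.
Crate: 43.7 × 9.8 = 428.3 N down at 0.683 m → arm 0.683 m, τ = 428.3 × 0.683 = 292.5 N·m clockwise.
Total clockwise load moment = 1159 N·m.
The cable tension T acts at 1.7 m; only its component perpendicular to the rod, T sinθ, produces torque. sin 60° = 0.866.
For rotational equilibrium, T × 1.7 × 0.866 = 1159, so T = 1159 / 1.472 = 787 N.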